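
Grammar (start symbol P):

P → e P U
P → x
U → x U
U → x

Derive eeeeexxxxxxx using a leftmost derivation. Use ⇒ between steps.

P ⇒ ePU ⇒ eePUU ⇒ eeePUUU ⇒ eeeePUUUU ⇒ eeeeePUUUUU ⇒ eeeeexUUUUU ⇒ eeeeexxUUUUU ⇒ eeeeexxxUUUU ⇒ eeeeexxxxUUU ⇒ eeeeexxxxxUU ⇒ eeeeexxxxxxU ⇒ eeeeexxxxxxx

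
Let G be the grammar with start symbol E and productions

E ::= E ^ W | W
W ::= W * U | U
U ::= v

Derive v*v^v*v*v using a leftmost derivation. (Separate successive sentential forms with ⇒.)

E ⇒ E^W ⇒ W^W ⇒ W*U^W ⇒ U*U^W ⇒ v*U^W ⇒ v*v^W ⇒ v*v^W*U ⇒ v*v^W*U*U ⇒ v*v^U*U*U ⇒ v*v^v*U*U ⇒ v*v^v*v*U ⇒ v*v^v*v*v

E ⇒ E^W   [E ::= E ^ W]
E^W ⇒ W^W   [E ::= W]
W^W ⇒ W*U^W   [W ::= W * U]
W*U^W ⇒ U*U^W   [W ::= U]
U*U^W ⇒ v*U^W   [U ::= v]
v*U^W ⇒ v*v^W   [U ::= v]
v*v^W ⇒ v*v^W*U   [W ::= W * U]
v*v^W*U ⇒ v*v^W*U*U   [W ::= W * U]
v*v^W*U*U ⇒ v*v^U*U*U   [W ::= U]
v*v^U*U*U ⇒ v*v^v*U*U   [U ::= v]
v*v^v*U*U ⇒ v*v^v*v*U   [U ::= v]
v*v^v*v*U ⇒ v*v^v*v*v   [U ::= v]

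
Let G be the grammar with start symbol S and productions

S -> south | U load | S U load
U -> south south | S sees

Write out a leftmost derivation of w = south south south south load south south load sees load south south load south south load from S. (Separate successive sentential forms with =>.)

S => S U load => S U load U load => S U load U load U load => south U load U load U load => south S sees load U load U load => south S U load sees load U load U load => south S U load U load sees load U load U load => south south U load U load sees load U load U load => south south south south load U load sees load U load U load => south south south south load south south load sees load U load U load => south south south south load south south load sees load south south load U load => south south south south load south south load sees load south south load south south load

S => S U load   [S -> S U load]
S U load => S U load U load   [S -> S U load]
S U load U load => S U load U load U load   [S -> S U load]
S U load U load U load => south U load U load U load   [S -> south]
south U load U load U load => south S sees load U load U load   [U -> S sees]
south S sees load U load U load => south S U load sees load U load U load   [S -> S U load]
south S U load sees load U load U load => south S U load U load sees load U load U load   [S -> S U load]
south S U load U load sees load U load U load => south south U load U load sees load U load U load   [S -> south]
south south U load U load sees load U load U load => south south south south load U load sees load U load U load   [U -> south south]
south south south south load U load sees load U load U load => south south south south load south south load sees load U load U load   [U -> south south]
south south south south load south south load sees load U load U load => south south south south load south south load sees load south south load U load   [U -> south south]
south south south south load south south load sees load south south load U load => south south south south load south south load sees load south south load south south load   [U -> south south]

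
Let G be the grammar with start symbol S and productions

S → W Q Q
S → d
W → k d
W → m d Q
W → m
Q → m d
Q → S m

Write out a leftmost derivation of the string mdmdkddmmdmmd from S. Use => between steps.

S => WQQ   [S → W Q Q]
WQQ => mdQQQ   [W → m d Q]
mdQQQ => mdmdQQ   [Q → m d]
mdmdQQ => mdmdSmQ   [Q → S m]
mdmdSmQ => mdmdWQQmQ   [S → W Q Q]
mdmdWQQmQ => mdmdkdQQmQ   [W → k d]
mdmdkdQQmQ => mdmdkdSmQmQ   [Q → S m]
mdmdkdSmQmQ => mdmdkddmQmQ   [S → d]
mdmdkddmQmQ => mdmdkddmmdmQ   [Q → m d]
mdmdkddmmdmQ => mdmdkddmmdmmd   [Q → m d]

S => WQQ => mdQQQ => mdmdQQ => mdmdSmQ => mdmdWQQmQ => mdmdkdQQmQ => mdmdkdSmQmQ => mdmdkddmQmQ => mdmdkddmmdmQ => mdmdkddmmdmmd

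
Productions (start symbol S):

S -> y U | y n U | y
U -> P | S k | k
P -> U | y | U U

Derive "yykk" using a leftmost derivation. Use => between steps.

S => yU   [S -> y U]
yU => yP   [U -> P]
yP => yUU   [P -> U U]
yUU => ySkU   [U -> S k]
ySkU => yykU   [S -> y]
yykU => yykk   [U -> k]

S=>yU=>yP=>yUU=>ySkU=>yykU=>yykk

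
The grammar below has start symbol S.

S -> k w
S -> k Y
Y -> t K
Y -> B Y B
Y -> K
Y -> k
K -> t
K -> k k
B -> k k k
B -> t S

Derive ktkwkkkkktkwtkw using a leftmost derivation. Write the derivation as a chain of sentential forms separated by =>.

S => kY => kBYB => ktSYB => ktkwYB => ktkwBYBB => ktkwkkkYBB => ktkwkkkKBB => ktkwkkkkkBB => ktkwkkkkktSB => ktkwkkkkktkwB => ktkwkkkkktkwtS => ktkwkkkkktkwtkw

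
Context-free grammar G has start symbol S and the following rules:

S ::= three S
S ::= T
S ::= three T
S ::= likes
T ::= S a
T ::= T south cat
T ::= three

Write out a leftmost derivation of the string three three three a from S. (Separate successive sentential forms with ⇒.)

S ⇒ three S ⇒ three three T ⇒ three three S a ⇒ three three T a ⇒ three three three a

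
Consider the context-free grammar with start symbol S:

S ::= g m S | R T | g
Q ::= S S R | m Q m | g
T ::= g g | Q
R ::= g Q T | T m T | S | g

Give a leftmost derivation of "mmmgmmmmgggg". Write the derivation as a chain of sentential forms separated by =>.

S => RT => TmTT => QmTT => mQmmTT => mmQmmmTT => mmmQmmmmTT => mmmgmmmmTT => mmmgmmmmggT => mmmgmmmmgggg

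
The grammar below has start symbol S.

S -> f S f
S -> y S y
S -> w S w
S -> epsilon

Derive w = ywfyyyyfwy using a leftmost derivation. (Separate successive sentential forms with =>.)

S => ySy   [S -> y S y]
ySy => ywSwy   [S -> w S w]
ywSwy => ywfSfwy   [S -> f S f]
ywfSfwy => ywfySyfwy   [S -> y S y]
ywfySyfwy => ywfyySyyfwy   [S -> y S y]
ywfyySyyfwy => ywfyyyyfwy   [S -> epsilon]

S => ySy => ywSwy => ywfSfwy => ywfySyfwy => ywfyySyyfwy => ywfyyyyfwy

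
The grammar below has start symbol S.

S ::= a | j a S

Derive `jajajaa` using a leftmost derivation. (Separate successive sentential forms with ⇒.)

S ⇒ jaS   [S ::= j a S]
jaS ⇒ jajaS   [S ::= j a S]
jajaS ⇒ jajajaS   [S ::= j a S]
jajajaS ⇒ jajajaa   [S ::= a]

S ⇒ jaS ⇒ jajaS ⇒ jajajaS ⇒ jajajaa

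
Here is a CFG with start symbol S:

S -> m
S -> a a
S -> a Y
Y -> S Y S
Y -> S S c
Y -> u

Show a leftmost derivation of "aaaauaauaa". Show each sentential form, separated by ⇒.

S ⇒ aY ⇒ aSYS ⇒ aaYYS ⇒ aaSYSYS ⇒ aaaaYSYS ⇒ aaaauSYS ⇒ aaaauaaYS ⇒ aaaauaauS ⇒ aaaauaauaa

S ⇒ aY   [S -> a Y]
aY ⇒ aSYS   [Y -> S Y S]
aSYS ⇒ aaYYS   [S -> a Y]
aaYYS ⇒ aaSYSYS   [Y -> S Y S]
aaSYSYS ⇒ aaaaYSYS   [S -> a a]
aaaaYSYS ⇒ aaaauSYS   [Y -> u]
aaaauSYS ⇒ aaaauaaYS   [S -> a a]
aaaauaaYS ⇒ aaaauaauS   [Y -> u]
aaaauaauS ⇒ aaaauaauaa   [S -> a a]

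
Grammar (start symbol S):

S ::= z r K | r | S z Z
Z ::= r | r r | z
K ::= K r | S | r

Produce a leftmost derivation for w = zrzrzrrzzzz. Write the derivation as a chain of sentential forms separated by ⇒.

S ⇒ SzZ   [S ::= S z Z]
SzZ ⇒ zrKzZ   [S ::= z r K]
zrKzZ ⇒ zrSzZ   [K ::= S]
zrSzZ ⇒ zrzrKzZ   [S ::= z r K]
zrzrKzZ ⇒ zrzrSzZ   [K ::= S]
zrzrSzZ ⇒ zrzrSzZzZ   [S ::= S z Z]
zrzrSzZzZ ⇒ zrzrzrKzZzZ   [S ::= z r K]
zrzrzrKzZzZ ⇒ zrzrzrrzZzZ   [K ::= r]
zrzrzrrzZzZ ⇒ zrzrzrrzzzZ   [Z ::= z]
zrzrzrrzzzZ ⇒ zrzrzrrzzzz   [Z ::= z]

S ⇒ SzZ ⇒ zrKzZ ⇒ zrSzZ ⇒ zrzrKzZ ⇒ zrzrSzZ ⇒ zrzrSzZzZ ⇒ zrzrzrKzZzZ ⇒ zrzrzrrzZzZ ⇒ zrzrzrrzzzZ ⇒ zrzrzrrzzzz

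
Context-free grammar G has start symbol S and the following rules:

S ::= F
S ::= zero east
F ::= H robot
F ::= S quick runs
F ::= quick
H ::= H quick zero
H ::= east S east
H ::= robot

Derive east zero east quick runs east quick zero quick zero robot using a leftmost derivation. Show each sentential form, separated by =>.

S => F => H robot => H quick zero robot => H quick zero quick zero robot => east S east quick zero quick zero robot => east F east quick zero quick zero robot => east S quick runs east quick zero quick zero robot => east zero east quick runs east quick zero quick zero robot

S => F   [S ::= F]
F => H robot   [F ::= H robot]
H robot => H quick zero robot   [H ::= H quick zero]
H quick zero robot => H quick zero quick zero robot   [H ::= H quick zero]
H quick zero quick zero robot => east S east quick zero quick zero robot   [H ::= east S east]
east S east quick zero quick zero robot => east F east quick zero quick zero robot   [S ::= F]
east F east quick zero quick zero robot => east S quick runs east quick zero quick zero robot   [F ::= S quick runs]
east S quick runs east quick zero quick zero robot => east zero east quick runs east quick zero quick zero robot   [S ::= zero east]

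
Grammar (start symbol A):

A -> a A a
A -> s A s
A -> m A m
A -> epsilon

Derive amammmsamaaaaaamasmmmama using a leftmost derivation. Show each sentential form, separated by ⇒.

A ⇒ aAa ⇒ amAma ⇒ amaAama ⇒ amamAmama ⇒ amammAmmama ⇒ amammmAmmmama ⇒ amammmsAsmmmama ⇒ amammmsaAasmmmama ⇒ amammmsamAmasmmmama ⇒ amammmsamaAamasmmmama ⇒ amammmsamaaAaamasmmmama ⇒ amammmsamaaaAaaamasmmmama ⇒ amammmsamaaaaaamasmmmama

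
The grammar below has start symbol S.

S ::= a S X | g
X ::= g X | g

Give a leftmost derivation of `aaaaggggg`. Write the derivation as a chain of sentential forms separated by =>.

S => aSX => aaSXX => aaaSXXX => aaaaSXXXX => aaaagXXXX => aaaaggXXX => aaaagggXX => aaaaggggX => aaaaggggg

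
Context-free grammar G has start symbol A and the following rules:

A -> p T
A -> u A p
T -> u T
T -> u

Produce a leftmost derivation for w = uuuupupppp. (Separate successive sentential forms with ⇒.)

A ⇒ uAp ⇒ uuApp ⇒ uuuAppp ⇒ uuuuApppp ⇒ uuuupTpppp ⇒ uuuupupppp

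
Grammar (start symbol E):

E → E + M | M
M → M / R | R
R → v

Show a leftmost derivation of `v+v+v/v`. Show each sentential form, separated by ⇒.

E ⇒ E+M ⇒ E+M+M ⇒ M+M+M ⇒ R+M+M ⇒ v+M+M ⇒ v+R+M ⇒ v+v+M ⇒ v+v+M/R ⇒ v+v+R/R ⇒ v+v+v/R ⇒ v+v+v/v

E ⇒ E+M   [E → E + M]
E+M ⇒ E+M+M   [E → E + M]
E+M+M ⇒ M+M+M   [E → M]
M+M+M ⇒ R+M+M   [M → R]
R+M+M ⇒ v+M+M   [R → v]
v+M+M ⇒ v+R+M   [M → R]
v+R+M ⇒ v+v+M   [R → v]
v+v+M ⇒ v+v+M/R   [M → M / R]
v+v+M/R ⇒ v+v+R/R   [M → R]
v+v+R/R ⇒ v+v+v/R   [R → v]
v+v+v/R ⇒ v+v+v/v   [R → v]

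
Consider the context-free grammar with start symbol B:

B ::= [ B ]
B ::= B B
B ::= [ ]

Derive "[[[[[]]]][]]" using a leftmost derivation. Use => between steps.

B => [B]   [B ::= [ B ]]
[B] => [BB]   [B ::= B B]
[BB] => [[B]B]   [B ::= [ B ]]
[[B]B] => [[[B]]B]   [B ::= [ B ]]
[[[B]]B] => [[[[B]]]B]   [B ::= [ B ]]
[[[[B]]]B] => [[[[[]]]]B]   [B ::= [ ]]
[[[[[]]]]B] => [[[[[]]]][]]   [B ::= [ ]]

B => [B] => [BB] => [[B]B] => [[[B]]B] => [[[[B]]]B] => [[[[[]]]]B] => [[[[[]]]][]]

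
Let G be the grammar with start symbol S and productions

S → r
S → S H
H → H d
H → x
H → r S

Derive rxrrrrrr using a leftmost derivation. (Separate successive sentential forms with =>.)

S => SH   [S → S H]
SH => SHH   [S → S H]
SHH => rHH   [S → r]
rHH => rxH   [H → x]
rxH => rxrS   [H → r S]
rxrS => rxrSH   [S → S H]
rxrSH => rxrrH   [S → r]
rxrrH => rxrrrS   [H → r S]
rxrrrS => rxrrrSH   [S → S H]
rxrrrSH => rxrrrrH   [S → r]
rxrrrrH => rxrrrrrS   [H → r S]
rxrrrrrS => rxrrrrrr   [S → r]

S => SH => SHH => rHH => rxH => rxrS => rxrSH => rxrrH => rxrrrS => rxrrrSH => rxrrrrH => rxrrrrrS => rxrrrrrr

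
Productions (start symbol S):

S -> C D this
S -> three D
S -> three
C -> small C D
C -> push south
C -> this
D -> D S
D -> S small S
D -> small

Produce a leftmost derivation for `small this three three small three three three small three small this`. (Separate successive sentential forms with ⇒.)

S ⇒ C D this   [S -> C D this]
C D this ⇒ small C D D this   [C -> small C D]
small C D D this ⇒ small this D D this   [C -> this]
small this D D this ⇒ small this S small S D this   [D -> S small S]
small this S small S D this ⇒ small this three D small S D this   [S -> three D]
small this three D small S D this ⇒ small this three D S small S D this   [D -> D S]
small this three D S small S D this ⇒ small this three D S S small S D this   [D -> D S]
small this three D S S small S D this ⇒ small this three S small S S S small S D this   [D -> S small S]
small this three S small S S S small S D this ⇒ small this three three small S S S small S D this   [S -> three]
small this three three small S S S small S D this ⇒ small this three three small three S S small S D this   [S -> three]
small this three three small three S S small S D this ⇒ small this three three small three three S small S D this   [S -> three]
small this three three small three three S small S D this ⇒ small this three three small three three three small S D this   [S -> three]
small this three three small three three three small S D this ⇒ small this three three small three three three small three D this   [S -> three]
small this three three small three three three small three D this ⇒ small this three three small three three three small three small this   [D -> small]

S ⇒ C D this ⇒ small C D D this ⇒ small this D D this ⇒ small this S small S D this ⇒ small this three D small S D this ⇒ small this three D S small S D this ⇒ small this three D S S small S D this ⇒ small this three S small S S S small S D this ⇒ small this three three small S S S small S D this ⇒ small this three three small three S S small S D this ⇒ small this three three small three three S small S D this ⇒ small this three three small three three three small S D this ⇒ small this three three small three three three small three D this ⇒ small this three three small three three three small three small this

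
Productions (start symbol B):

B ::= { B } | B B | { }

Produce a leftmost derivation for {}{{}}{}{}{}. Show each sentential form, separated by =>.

B => BB => {}B => {}BB => {}BBB => {}BBBB => {}{B}BBB => {}{{}}BBB => {}{{}}{}BB => {}{{}}{}{}B => {}{{}}{}{}{}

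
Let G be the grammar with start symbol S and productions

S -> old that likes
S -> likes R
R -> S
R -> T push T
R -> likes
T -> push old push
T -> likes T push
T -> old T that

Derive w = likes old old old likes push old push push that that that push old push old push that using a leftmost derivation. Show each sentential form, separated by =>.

S => likes R => likes T push T => likes old T that push T => likes old old T that that push T => likes old old old T that that that push T => likes old old old likes T push that that that push T => likes old old old likes push old push push that that that push T => likes old old old likes push old push push that that that push old T that => likes old old old likes push old push push that that that push old push old push that

S => likes R   [S -> likes R]
likes R => likes T push T   [R -> T push T]
likes T push T => likes old T that push T   [T -> old T that]
likes old T that push T => likes old old T that that push T   [T -> old T that]
likes old old T that that push T => likes old old old T that that that push T   [T -> old T that]
likes old old old T that that that push T => likes old old old likes T push that that that push T   [T -> likes T push]
likes old old old likes T push that that that push T => likes old old old likes push old push push that that that push T   [T -> push old push]
likes old old old likes push old push push that that that push T => likes old old old likes push old push push that that that push old T that   [T -> old T that]
likes old old old likes push old push push that that that push old T that => likes old old old likes push old push push that that that push old push old push that   [T -> push old push]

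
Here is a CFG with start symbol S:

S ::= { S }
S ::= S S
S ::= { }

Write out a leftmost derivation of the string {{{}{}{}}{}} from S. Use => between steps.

S => {S} => {SS} => {{S}S} => {{SS}S} => {{SSS}S} => {{{}SS}S} => {{{}{}S}S} => {{{}{}{}}S} => {{{}{}{}}{}}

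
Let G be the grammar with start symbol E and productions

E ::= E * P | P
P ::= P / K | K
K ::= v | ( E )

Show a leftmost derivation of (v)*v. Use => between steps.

E => E*P => P*P => K*P => (E)*P => (P)*P => (K)*P => (v)*P => (v)*K => (v)*v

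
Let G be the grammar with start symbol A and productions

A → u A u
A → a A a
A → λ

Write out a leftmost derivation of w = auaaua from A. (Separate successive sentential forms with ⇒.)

A ⇒ aAa   [A → a A a]
aAa ⇒ auAua   [A → u A u]
auAua ⇒ auaAaua   [A → a A a]
auaAaua ⇒ auaaua   [A → λ]

A ⇒ aAa ⇒ auAua ⇒ auaAaua ⇒ auaaua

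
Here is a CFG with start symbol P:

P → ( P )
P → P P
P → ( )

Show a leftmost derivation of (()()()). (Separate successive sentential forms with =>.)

P => (P) => (PP) => (PPP) => (()PP) => (()()P) => (()()())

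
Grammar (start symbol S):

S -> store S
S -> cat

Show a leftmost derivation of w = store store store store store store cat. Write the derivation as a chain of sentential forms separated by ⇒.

S ⇒ store S ⇒ store store S ⇒ store store store S ⇒ store store store store S ⇒ store store store store store S ⇒ store store store store store store S ⇒ store store store store store store cat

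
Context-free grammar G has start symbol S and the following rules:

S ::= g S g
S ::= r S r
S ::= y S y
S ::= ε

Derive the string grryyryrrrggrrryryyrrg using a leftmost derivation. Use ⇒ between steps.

S ⇒ gSg   [S ::= g S g]
gSg ⇒ grSrg   [S ::= r S r]
grSrg ⇒ grrSrrg   [S ::= r S r]
grrSrrg ⇒ grrySyrrg   [S ::= y S y]
grrySyrrg ⇒ grryySyyrrg   [S ::= y S y]
grryySyyrrg ⇒ grryyrSryyrrg   [S ::= r S r]
grryyrSryyrrg ⇒ grryyrySyryyrrg   [S ::= y S y]
grryyrySyryyrrg ⇒ grryyryrSryryyrrg   [S ::= r S r]
grryyryrSryryyrrg ⇒ grryyryrrSrryryyrrg   [S ::= r S r]
grryyryrrSrryryyrrg ⇒ grryyryrrrSrrryryyrrg   [S ::= r S r]
grryyryrrrSrrryryyrrg ⇒ grryyryrrrgSgrrryryyrrg   [S ::= g S g]
grryyryrrrgSgrrryryyrrg ⇒ grryyryrrrggrrryryyrrg   [S ::= ε]

S⇒gSg⇒grSrg⇒grrSrrg⇒grrySyrrg⇒grryySyyrrg⇒grryyrSryyrrg⇒grryyrySyryyrrg⇒grryyryrSryryyrrg⇒grryyryrrSrryryyrrg⇒grryyryrrrSrrryryyrrg⇒grryyryrrrgSgrrryryyrrg⇒grryyryrrrggrrryryyrrg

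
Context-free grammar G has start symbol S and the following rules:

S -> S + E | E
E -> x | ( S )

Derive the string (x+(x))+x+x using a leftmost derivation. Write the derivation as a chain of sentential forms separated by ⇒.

S ⇒ S+E   [S -> S + E]
S+E ⇒ S+E+E   [S -> S + E]
S+E+E ⇒ E+E+E   [S -> E]
E+E+E ⇒ (S)+E+E   [E -> ( S )]
(S)+E+E ⇒ (S+E)+E+E   [S -> S + E]
(S+E)+E+E ⇒ (E+E)+E+E   [S -> E]
(E+E)+E+E ⇒ (x+E)+E+E   [E -> x]
(x+E)+E+E ⇒ (x+(S))+E+E   [E -> ( S )]
(x+(S))+E+E ⇒ (x+(E))+E+E   [S -> E]
(x+(E))+E+E ⇒ (x+(x))+E+E   [E -> x]
(x+(x))+E+E ⇒ (x+(x))+x+E   [E -> x]
(x+(x))+x+E ⇒ (x+(x))+x+x   [E -> x]

S⇒S+E⇒S+E+E⇒E+E+E⇒(S)+E+E⇒(S+E)+E+E⇒(E+E)+E+E⇒(x+E)+E+E⇒(x+(S))+E+E⇒(x+(E))+E+E⇒(x+(x))+E+E⇒(x+(x))+x+E⇒(x+(x))+x+x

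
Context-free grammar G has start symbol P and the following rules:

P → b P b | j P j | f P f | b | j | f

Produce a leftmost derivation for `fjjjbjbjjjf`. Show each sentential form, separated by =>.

P=>fPf=>fjPjf=>fjjPjjf=>fjjjPjjjf=>fjjjbPbjjjf=>fjjjbjbjjjf

P => fPf   [P → f P f]
fPf => fjPjf   [P → j P j]
fjPjf => fjjPjjf   [P → j P j]
fjjPjjf => fjjjPjjjf   [P → j P j]
fjjjPjjjf => fjjjbPbjjjf   [P → b P b]
fjjjbPbjjjf => fjjjbjbjjjf   [P → j]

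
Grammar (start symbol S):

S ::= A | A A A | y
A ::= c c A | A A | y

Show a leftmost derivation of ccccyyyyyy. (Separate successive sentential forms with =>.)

S => AAA => AAAA => ccAAAA => ccccAAAA => ccccAAAAA => ccccAAAAAA => ccccyAAAAA => ccccyyAAAA => ccccyyyAAA => ccccyyyyAA => ccccyyyyyA => ccccyyyyyy

S => AAA   [S ::= A A A]
AAA => AAAA   [A ::= A A]
AAAA => ccAAAA   [A ::= c c A]
ccAAAA => ccccAAAA   [A ::= c c A]
ccccAAAA => ccccAAAAA   [A ::= A A]
ccccAAAAA => ccccAAAAAA   [A ::= A A]
ccccAAAAAA => ccccyAAAAA   [A ::= y]
ccccyAAAAA => ccccyyAAAA   [A ::= y]
ccccyyAAAA => ccccyyyAAA   [A ::= y]
ccccyyyAAA => ccccyyyyAA   [A ::= y]
ccccyyyyAA => ccccyyyyyA   [A ::= y]
ccccyyyyyA => ccccyyyyyy   [A ::= y]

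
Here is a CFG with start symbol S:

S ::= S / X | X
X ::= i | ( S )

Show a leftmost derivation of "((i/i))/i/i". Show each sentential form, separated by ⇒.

S ⇒ S/X ⇒ S/X/X ⇒ X/X/X ⇒ (S)/X/X ⇒ (X)/X/X ⇒ ((S))/X/X ⇒ ((S/X))/X/X ⇒ ((X/X))/X/X ⇒ ((i/X))/X/X ⇒ ((i/i))/X/X ⇒ ((i/i))/i/X ⇒ ((i/i))/i/i

S ⇒ S/X   [S ::= S / X]
S/X ⇒ S/X/X   [S ::= S / X]
S/X/X ⇒ X/X/X   [S ::= X]
X/X/X ⇒ (S)/X/X   [X ::= ( S )]
(S)/X/X ⇒ (X)/X/X   [S ::= X]
(X)/X/X ⇒ ((S))/X/X   [X ::= ( S )]
((S))/X/X ⇒ ((S/X))/X/X   [S ::= S / X]
((S/X))/X/X ⇒ ((X/X))/X/X   [S ::= X]
((X/X))/X/X ⇒ ((i/X))/X/X   [X ::= i]
((i/X))/X/X ⇒ ((i/i))/X/X   [X ::= i]
((i/i))/X/X ⇒ ((i/i))/i/X   [X ::= i]
((i/i))/i/X ⇒ ((i/i))/i/i   [X ::= i]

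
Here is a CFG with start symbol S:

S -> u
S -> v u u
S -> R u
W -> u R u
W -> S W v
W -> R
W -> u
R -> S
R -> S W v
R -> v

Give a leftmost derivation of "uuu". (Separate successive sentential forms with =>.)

S => Ru   [S -> R u]
Ru => Su   [R -> S]
Su => Ruu   [S -> R u]
Ruu => Suu   [R -> S]
Suu => uuu   [S -> u]

S => Ru => Su => Ruu => Suu => uuu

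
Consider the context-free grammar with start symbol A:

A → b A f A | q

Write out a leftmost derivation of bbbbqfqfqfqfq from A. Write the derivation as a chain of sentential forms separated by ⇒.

A ⇒ bAfA ⇒ bbAfAfA ⇒ bbbAfAfAfA ⇒ bbbbAfAfAfAfA ⇒ bbbbqfAfAfAfA ⇒ bbbbqfqfAfAfA ⇒ bbbbqfqfqfAfA ⇒ bbbbqfqfqfqfA ⇒ bbbbqfqfqfqfq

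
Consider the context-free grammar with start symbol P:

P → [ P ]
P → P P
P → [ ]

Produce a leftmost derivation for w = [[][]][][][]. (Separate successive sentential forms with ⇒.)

P ⇒ PP ⇒ PPP ⇒ PPPP ⇒ [P]PPP ⇒ [PP]PPP ⇒ [[]P]PPP ⇒ [[][]]PPP ⇒ [[][]][]PP ⇒ [[][]][][]P ⇒ [[][]][][][]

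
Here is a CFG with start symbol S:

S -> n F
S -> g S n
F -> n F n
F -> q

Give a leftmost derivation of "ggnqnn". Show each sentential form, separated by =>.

S => gSn   [S -> g S n]
gSn => ggSnn   [S -> g S n]
ggSnn => ggnFnn   [S -> n F]
ggnFnn => ggnqnn   [F -> q]

S => gSn => ggSnn => ggnFnn => ggnqnn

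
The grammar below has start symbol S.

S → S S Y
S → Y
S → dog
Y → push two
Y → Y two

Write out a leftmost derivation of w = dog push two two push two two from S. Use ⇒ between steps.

S ⇒ S S Y ⇒ dog S Y ⇒ dog Y Y ⇒ dog Y two Y ⇒ dog push two two Y ⇒ dog push two two Y two ⇒ dog push two two push two two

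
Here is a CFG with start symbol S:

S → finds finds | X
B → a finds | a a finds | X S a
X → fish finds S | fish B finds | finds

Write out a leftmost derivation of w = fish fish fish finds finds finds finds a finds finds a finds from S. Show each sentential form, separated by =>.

S => X => fish B finds => fish X S a finds => fish fish B finds S a finds => fish fish X S a finds S a finds => fish fish fish finds S S a finds S a finds => fish fish fish finds X S a finds S a finds => fish fish fish finds finds S a finds S a finds => fish fish fish finds finds finds finds a finds S a finds => fish fish fish finds finds finds finds a finds X a finds => fish fish fish finds finds finds finds a finds finds a finds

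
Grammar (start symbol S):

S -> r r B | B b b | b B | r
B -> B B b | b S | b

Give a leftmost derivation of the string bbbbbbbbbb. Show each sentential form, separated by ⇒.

S ⇒ Bbb ⇒ bSbb ⇒ bbBbb ⇒ bbbSbb ⇒ bbbBbbbb ⇒ bbbbSbbbb ⇒ bbbbbBbbbb ⇒ bbbbbbbbbb

S ⇒ Bbb   [S -> B b b]
Bbb ⇒ bSbb   [B -> b S]
bSbb ⇒ bbBbb   [S -> b B]
bbBbb ⇒ bbbSbb   [B -> b S]
bbbSbb ⇒ bbbBbbbb   [S -> B b b]
bbbBbbbb ⇒ bbbbSbbbb   [B -> b S]
bbbbSbbbb ⇒ bbbbbBbbbb   [S -> b B]
bbbbbBbbbb ⇒ bbbbbbbbbb   [B -> b]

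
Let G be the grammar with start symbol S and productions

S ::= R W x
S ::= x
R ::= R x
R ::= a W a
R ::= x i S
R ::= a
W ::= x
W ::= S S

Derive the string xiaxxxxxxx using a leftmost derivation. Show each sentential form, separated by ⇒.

S ⇒ RWx ⇒ RxWx ⇒ RxxWx ⇒ xiSxxWx ⇒ xiRWxxxWx ⇒ xiaWxxxWx ⇒ xiaSSxxxWx ⇒ xiaxSxxxWx ⇒ xiaxxxxxWx ⇒ xiaxxxxxxx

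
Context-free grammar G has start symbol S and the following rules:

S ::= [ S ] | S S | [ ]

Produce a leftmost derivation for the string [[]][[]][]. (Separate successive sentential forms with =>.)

S => SS   [S ::= S S]
SS => [S]S   [S ::= [ S ]]
[S]S => [[]]S   [S ::= [ ]]
[[]]S => [[]]SS   [S ::= S S]
[[]]SS => [[]][S]S   [S ::= [ S ]]
[[]][S]S => [[]][[]]S   [S ::= [ ]]
[[]][[]]S => [[]][[]][]   [S ::= [ ]]

S => SS => [S]S => [[]]S => [[]]SS => [[]][S]S => [[]][[]]S => [[]][[]][]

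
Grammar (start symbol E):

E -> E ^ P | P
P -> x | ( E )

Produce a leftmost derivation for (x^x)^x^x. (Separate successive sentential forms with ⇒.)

E ⇒ E^P ⇒ E^P^P ⇒ P^P^P ⇒ (E)^P^P ⇒ (E^P)^P^P ⇒ (P^P)^P^P ⇒ (x^P)^P^P ⇒ (x^x)^P^P ⇒ (x^x)^x^P ⇒ (x^x)^x^x

E ⇒ E^P   [E -> E ^ P]
E^P ⇒ E^P^P   [E -> E ^ P]
E^P^P ⇒ P^P^P   [E -> P]
P^P^P ⇒ (E)^P^P   [P -> ( E )]
(E)^P^P ⇒ (E^P)^P^P   [E -> E ^ P]
(E^P)^P^P ⇒ (P^P)^P^P   [E -> P]
(P^P)^P^P ⇒ (x^P)^P^P   [P -> x]
(x^P)^P^P ⇒ (x^x)^P^P   [P -> x]
(x^x)^P^P ⇒ (x^x)^x^P   [P -> x]
(x^x)^x^P ⇒ (x^x)^x^x   [P -> x]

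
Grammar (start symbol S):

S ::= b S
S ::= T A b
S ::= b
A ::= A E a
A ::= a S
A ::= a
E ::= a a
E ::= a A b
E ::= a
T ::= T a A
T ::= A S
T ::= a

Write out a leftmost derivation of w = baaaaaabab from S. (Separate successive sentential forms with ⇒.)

S ⇒ bS   [S ::= b S]
bS ⇒ bTAb   [S ::= T A b]
bTAb ⇒ bASAb   [T ::= A S]
bASAb ⇒ bAEaSAb   [A ::= A E a]
bAEaSAb ⇒ bAEaEaSAb   [A ::= A E a]
bAEaEaSAb ⇒ baEaEaSAb   [A ::= a]
baEaEaSAb ⇒ baaaaEaSAb   [E ::= a a]
baaaaEaSAb ⇒ baaaaaaSAb   [E ::= a]
baaaaaaSAb ⇒ baaaaaabAb   [S ::= b]
baaaaaabAb ⇒ baaaaaabab   [A ::= a]

S ⇒ bS ⇒ bTAb ⇒ bASAb ⇒ bAEaSAb ⇒ bAEaEaSAb ⇒ baEaEaSAb ⇒ baaaaEaSAb ⇒ baaaaaaSAb ⇒ baaaaaabAb ⇒ baaaaaabab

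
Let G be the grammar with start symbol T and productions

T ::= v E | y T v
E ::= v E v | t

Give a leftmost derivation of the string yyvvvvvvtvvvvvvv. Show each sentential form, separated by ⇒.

T ⇒ yTv ⇒ yyTvv ⇒ yyvEvv ⇒ yyvvEvvv ⇒ yyvvvEvvvv ⇒ yyvvvvEvvvvv ⇒ yyvvvvvEvvvvvv ⇒ yyvvvvvvEvvvvvvv ⇒ yyvvvvvvtvvvvvvv

T ⇒ yTv   [T ::= y T v]
yTv ⇒ yyTvv   [T ::= y T v]
yyTvv ⇒ yyvEvv   [T ::= v E]
yyvEvv ⇒ yyvvEvvv   [E ::= v E v]
yyvvEvvv ⇒ yyvvvEvvvv   [E ::= v E v]
yyvvvEvvvv ⇒ yyvvvvEvvvvv   [E ::= v E v]
yyvvvvEvvvvv ⇒ yyvvvvvEvvvvvv   [E ::= v E v]
yyvvvvvEvvvvvv ⇒ yyvvvvvvEvvvvvvv   [E ::= v E v]
yyvvvvvvEvvvvvvv ⇒ yyvvvvvvtvvvvvvv   [E ::= t]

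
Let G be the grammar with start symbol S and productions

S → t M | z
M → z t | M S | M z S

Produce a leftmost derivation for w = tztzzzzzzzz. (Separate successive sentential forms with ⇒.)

S ⇒ tM   [S → t M]
tM ⇒ tMzS   [M → M z S]
tMzS ⇒ tMSzS   [M → M S]
tMSzS ⇒ tMzSSzS   [M → M z S]
tMzSSzS ⇒ tMzSzSSzS   [M → M z S]
tMzSzSSzS ⇒ tMSzSzSSzS   [M → M S]
tMSzSzSSzS ⇒ tztSzSzSSzS   [M → z t]
tztSzSzSSzS ⇒ tztzzSzSSzS   [S → z]
tztzzSzSSzS ⇒ tztzzzzSSzS   [S → z]
tztzzzzSSzS ⇒ tztzzzzzSzS   [S → z]
tztzzzzzSzS ⇒ tztzzzzzzzS   [S → z]
tztzzzzzzzS ⇒ tztzzzzzzzz   [S → z]

S ⇒ tM ⇒ tMzS ⇒ tMSzS ⇒ tMzSSzS ⇒ tMzSzSSzS ⇒ tMSzSzSSzS ⇒ tztSzSzSSzS ⇒ tztzzSzSSzS ⇒ tztzzzzSSzS ⇒ tztzzzzzSzS ⇒ tztzzzzzzzS ⇒ tztzzzzzzzz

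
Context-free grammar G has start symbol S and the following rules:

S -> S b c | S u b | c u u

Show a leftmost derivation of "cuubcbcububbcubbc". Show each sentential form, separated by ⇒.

S ⇒ Sbc ⇒ Subbc ⇒ Sbcubbc ⇒ Subbcubbc ⇒ Sububbcubbc ⇒ Sbcububbcubbc ⇒ Sbcbcububbcubbc ⇒ cuubcbcububbcubbc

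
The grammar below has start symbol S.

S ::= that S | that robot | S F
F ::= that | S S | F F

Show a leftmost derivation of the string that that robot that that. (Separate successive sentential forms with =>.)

S => S F   [S ::= S F]
S F => that S F   [S ::= that S]
that S F => that S F F   [S ::= S F]
that S F F => that that robot F F   [S ::= that robot]
that that robot F F => that that robot that F   [F ::= that]
that that robot that F => that that robot that that   [F ::= that]

S => S F => that S F => that S F F => that that robot F F => that that robot that F => that that robot that that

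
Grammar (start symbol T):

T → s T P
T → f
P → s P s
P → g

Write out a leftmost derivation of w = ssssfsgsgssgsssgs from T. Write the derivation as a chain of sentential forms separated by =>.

T => sTP => ssTPP => sssTPPP => ssssTPPPP => ssssfPPPP => ssssfsPsPPP => ssssfsgsPPP => ssssfsgsgPP => ssssfsgsgsPsP => ssssfsgsgssPssP => ssssfsgsgssgssP => ssssfsgsgssgsssPs => ssssfsgsgssgsssgs

T => sTP   [T → s T P]
sTP => ssTPP   [T → s T P]
ssTPP => sssTPPP   [T → s T P]
sssTPPP => ssssTPPPP   [T → s T P]
ssssTPPPP => ssssfPPPP   [T → f]
ssssfPPPP => ssssfsPsPPP   [P → s P s]
ssssfsPsPPP => ssssfsgsPPP   [P → g]
ssssfsgsPPP => ssssfsgsgPP   [P → g]
ssssfsgsgPP => ssssfsgsgsPsP   [P → s P s]
ssssfsgsgsPsP => ssssfsgsgssPssP   [P → s P s]
ssssfsgsgssPssP => ssssfsgsgssgssP   [P → g]
ssssfsgsgssgssP => ssssfsgsgssgsssPs   [P → s P s]
ssssfsgsgssgsssPs => ssssfsgsgssgsssgs   [P → g]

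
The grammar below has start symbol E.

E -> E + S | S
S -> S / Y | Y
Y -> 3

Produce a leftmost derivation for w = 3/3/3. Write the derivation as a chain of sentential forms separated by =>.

E => S   [E -> S]
S => S/Y   [S -> S / Y]
S/Y => S/Y/Y   [S -> S / Y]
S/Y/Y => Y/Y/Y   [S -> Y]
Y/Y/Y => 3/Y/Y   [Y -> 3]
3/Y/Y => 3/3/Y   [Y -> 3]
3/3/Y => 3/3/3   [Y -> 3]

E=>S=>S/Y=>S/Y/Y=>Y/Y/Y=>3/Y/Y=>3/3/Y=>3/3/3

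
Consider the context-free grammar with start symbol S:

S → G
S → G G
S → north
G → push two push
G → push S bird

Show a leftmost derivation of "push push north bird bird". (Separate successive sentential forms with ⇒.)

S ⇒ G ⇒ push S bird ⇒ push G bird ⇒ push push S bird bird ⇒ push push north bird bird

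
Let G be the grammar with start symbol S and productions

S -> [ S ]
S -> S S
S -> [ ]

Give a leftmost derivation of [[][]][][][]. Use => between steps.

S => SS => SSS => SSSS => [S]SSS => [SS]SSS => [[]S]SSS => [[][]]SSS => [[][]][]SS => [[][]][][]S => [[][]][][][]

S => SS   [S -> S S]
SS => SSS   [S -> S S]
SSS => SSSS   [S -> S S]
SSSS => [S]SSS   [S -> [ S ]]
[S]SSS => [SS]SSS   [S -> S S]
[SS]SSS => [[]S]SSS   [S -> [ ]]
[[]S]SSS => [[][]]SSS   [S -> [ ]]
[[][]]SSS => [[][]][]SS   [S -> [ ]]
[[][]][]SS => [[][]][][]S   [S -> [ ]]
[[][]][][]S => [[][]][][][]   [S -> [ ]]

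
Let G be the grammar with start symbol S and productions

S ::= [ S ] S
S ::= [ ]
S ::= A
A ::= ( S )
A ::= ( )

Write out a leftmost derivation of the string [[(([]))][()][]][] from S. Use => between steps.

S=>[S]S=>[[S]S]S=>[[A]S]S=>[[(S)]S]S=>[[(A)]S]S=>[[((S))]S]S=>[[(([]))]S]S=>[[(([]))][S]S]S=>[[(([]))][A]S]S=>[[(([]))][()]S]S=>[[(([]))][()][]]S=>[[(([]))][()][]][]

S => [S]S   [S ::= [ S ] S]
[S]S => [[S]S]S   [S ::= [ S ] S]
[[S]S]S => [[A]S]S   [S ::= A]
[[A]S]S => [[(S)]S]S   [A ::= ( S )]
[[(S)]S]S => [[(A)]S]S   [S ::= A]
[[(A)]S]S => [[((S))]S]S   [A ::= ( S )]
[[((S))]S]S => [[(([]))]S]S   [S ::= [ ]]
[[(([]))]S]S => [[(([]))][S]S]S   [S ::= [ S ] S]
[[(([]))][S]S]S => [[(([]))][A]S]S   [S ::= A]
[[(([]))][A]S]S => [[(([]))][()]S]S   [A ::= ( )]
[[(([]))][()]S]S => [[(([]))][()][]]S   [S ::= [ ]]
[[(([]))][()][]]S => [[(([]))][()][]][]   [S ::= [ ]]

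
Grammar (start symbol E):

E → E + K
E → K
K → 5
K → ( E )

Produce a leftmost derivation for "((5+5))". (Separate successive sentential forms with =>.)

E => K => (E) => (K) => ((E)) => ((E+K)) => ((K+K)) => ((5+K)) => ((5+5))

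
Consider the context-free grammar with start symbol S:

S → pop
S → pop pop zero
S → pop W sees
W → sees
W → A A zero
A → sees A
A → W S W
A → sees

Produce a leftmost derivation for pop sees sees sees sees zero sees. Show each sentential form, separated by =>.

S => pop W sees   [S → pop W sees]
pop W sees => pop A A zero sees   [W → A A zero]
pop A A zero sees => pop sees A A zero sees   [A → sees A]
pop sees A A zero sees => pop sees sees A A zero sees   [A → sees A]
pop sees sees A A zero sees => pop sees sees sees A zero sees   [A → sees]
pop sees sees sees A zero sees => pop sees sees sees sees zero sees   [A → sees]

S => pop W sees => pop A A zero sees => pop sees A A zero sees => pop sees sees A A zero sees => pop sees sees sees A zero sees => pop sees sees sees sees zero sees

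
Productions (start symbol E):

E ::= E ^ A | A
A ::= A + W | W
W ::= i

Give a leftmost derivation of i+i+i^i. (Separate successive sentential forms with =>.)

E=>E^A=>A^A=>A+W^A=>A+W+W^A=>W+W+W^A=>i+W+W^A=>i+i+W^A=>i+i+i^A=>i+i+i^W=>i+i+i^i

E => E^A   [E ::= E ^ A]
E^A => A^A   [E ::= A]
A^A => A+W^A   [A ::= A + W]
A+W^A => A+W+W^A   [A ::= A + W]
A+W+W^A => W+W+W^A   [A ::= W]
W+W+W^A => i+W+W^A   [W ::= i]
i+W+W^A => i+i+W^A   [W ::= i]
i+i+W^A => i+i+i^A   [W ::= i]
i+i+i^A => i+i+i^W   [A ::= W]
i+i+i^W => i+i+i^i   [W ::= i]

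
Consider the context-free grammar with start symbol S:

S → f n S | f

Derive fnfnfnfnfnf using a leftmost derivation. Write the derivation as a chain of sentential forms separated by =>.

S => fnS   [S → f n S]
fnS => fnfnS   [S → f n S]
fnfnS => fnfnfnS   [S → f n S]
fnfnfnS => fnfnfnfnS   [S → f n S]
fnfnfnfnS => fnfnfnfnfnS   [S → f n S]
fnfnfnfnfnS => fnfnfnfnfnf   [S → f]

S => fnS => fnfnS => fnfnfnS => fnfnfnfnS => fnfnfnfnfnS => fnfnfnfnfnf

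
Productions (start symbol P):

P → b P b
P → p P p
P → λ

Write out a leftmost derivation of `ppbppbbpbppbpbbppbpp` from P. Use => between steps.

P => pPp   [P → p P p]
pPp => ppPpp   [P → p P p]
ppPpp => ppbPbpp   [P → b P b]
ppbPbpp => ppbpPpbpp   [P → p P p]
ppbpPpbpp => ppbppPppbpp   [P → p P p]
ppbppPppbpp => ppbppbPbppbpp   [P → b P b]
ppbppbPbppbpp => ppbppbbPbbppbpp   [P → b P b]
ppbppbbPbbppbpp => ppbppbbpPpbbppbpp   [P → p P p]
ppbppbbpPpbbppbpp => ppbppbbpbPbpbbppbpp   [P → b P b]
ppbppbbpbPbpbbppbpp => ppbppbbpbpPpbpbbppbpp   [P → p P p]
ppbppbbpbpPpbpbbppbpp => ppbppbbpbppbpbbppbpp   [P → λ]

P => pPp => ppPpp => ppbPbpp => ppbpPpbpp => ppbppPppbpp => ppbppbPbppbpp => ppbppbbPbbppbpp => ppbppbbpPpbbppbpp => ppbppbbpbPbpbbppbpp => ppbppbbpbpPpbpbbppbpp => ppbppbbpbppbpbbppbpp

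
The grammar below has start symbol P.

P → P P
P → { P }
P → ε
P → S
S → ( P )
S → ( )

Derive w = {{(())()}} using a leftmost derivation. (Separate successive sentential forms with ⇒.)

P ⇒ {P}   [P → { P }]
{P} ⇒ {{P}}   [P → { P }]
{{P}} ⇒ {{PP}}   [P → P P]
{{PP}} ⇒ {{SP}}   [P → S]
{{SP}} ⇒ {{(P)P}}   [S → ( P )]
{{(P)P}} ⇒ {{(S)P}}   [P → S]
{{(S)P}} ⇒ {{(())P}}   [S → ( )]
{{(())P}} ⇒ {{(())S}}   [P → S]
{{(())S}} ⇒ {{(())(P)}}   [S → ( P )]
{{(())(P)}} ⇒ {{(())()}}   [P → ε]

P ⇒ {P} ⇒ {{P}} ⇒ {{PP}} ⇒ {{SP}} ⇒ {{(P)P}} ⇒ {{(S)P}} ⇒ {{(())P}} ⇒ {{(())S}} ⇒ {{(())(P)}} ⇒ {{(())()}}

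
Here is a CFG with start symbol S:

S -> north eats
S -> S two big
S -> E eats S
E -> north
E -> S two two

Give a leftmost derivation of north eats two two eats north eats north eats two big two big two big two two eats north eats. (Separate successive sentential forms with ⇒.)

S ⇒ E eats S ⇒ S two two eats S ⇒ E eats S two two eats S ⇒ S two two eats S two two eats S ⇒ north eats two two eats S two two eats S ⇒ north eats two two eats S two big two two eats S ⇒ north eats two two eats S two big two big two two eats S ⇒ north eats two two eats S two big two big two big two two eats S ⇒ north eats two two eats E eats S two big two big two big two two eats S ⇒ north eats two two eats north eats S two big two big two big two two eats S ⇒ north eats two two eats north eats north eats two big two big two big two two eats S ⇒ north eats two two eats north eats north eats two big two big two big two two eats north eats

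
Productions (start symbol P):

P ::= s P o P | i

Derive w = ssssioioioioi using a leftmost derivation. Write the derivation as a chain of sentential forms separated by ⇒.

P⇒sPoP⇒ssPoPoP⇒sssPoPoPoP⇒ssssPoPoPoPoP⇒ssssioPoPoPoP⇒ssssioioPoPoP⇒ssssioioioPoP⇒ssssioioioioP⇒ssssioioioioi

P ⇒ sPoP   [P ::= s P o P]
sPoP ⇒ ssPoPoP   [P ::= s P o P]
ssPoPoP ⇒ sssPoPoPoP   [P ::= s P o P]
sssPoPoPoP ⇒ ssssPoPoPoPoP   [P ::= s P o P]
ssssPoPoPoPoP ⇒ ssssioPoPoPoP   [P ::= i]
ssssioPoPoPoP ⇒ ssssioioPoPoP   [P ::= i]
ssssioioPoPoP ⇒ ssssioioioPoP   [P ::= i]
ssssioioioPoP ⇒ ssssioioioioP   [P ::= i]
ssssioioioioP ⇒ ssssioioioioi   [P ::= i]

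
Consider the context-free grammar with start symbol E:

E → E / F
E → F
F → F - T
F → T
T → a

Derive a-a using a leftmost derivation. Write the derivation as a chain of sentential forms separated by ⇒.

E ⇒ F   [E → F]
F ⇒ F-T   [F → F - T]
F-T ⇒ T-T   [F → T]
T-T ⇒ a-T   [T → a]
a-T ⇒ a-a   [T → a]

E ⇒ F ⇒ F-T ⇒ T-T ⇒ a-T ⇒ a-a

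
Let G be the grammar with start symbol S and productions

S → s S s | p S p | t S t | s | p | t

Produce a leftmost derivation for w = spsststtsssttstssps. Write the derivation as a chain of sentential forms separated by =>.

S => sSs => spSps => spsSsps => spssSssps => spsstStssps => spsstsSstssps => spsststStstssps => spsststtSttstssps => spsststtsSsttstssps => spsststtsssttstssps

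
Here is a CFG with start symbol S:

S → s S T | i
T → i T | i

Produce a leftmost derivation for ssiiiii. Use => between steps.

S => sST => ssSTT => ssiTT => ssiiT => ssiiiT => ssiiiiT => ssiiiii

S => sST   [S → s S T]
sST => ssSTT   [S → s S T]
ssSTT => ssiTT   [S → i]
ssiTT => ssiiT   [T → i]
ssiiT => ssiiiT   [T → i T]
ssiiiT => ssiiiiT   [T → i T]
ssiiiiT => ssiiiii   [T → i]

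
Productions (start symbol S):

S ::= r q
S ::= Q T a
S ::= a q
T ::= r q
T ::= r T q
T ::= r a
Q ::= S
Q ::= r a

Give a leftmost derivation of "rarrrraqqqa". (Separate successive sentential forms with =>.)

S => QTa => raTa => rarTqa => rarrTqqa => rarrrTqqqa => rarrrraqqqa

S => QTa   [S ::= Q T a]
QTa => raTa   [Q ::= r a]
raTa => rarTqa   [T ::= r T q]
rarTqa => rarrTqqa   [T ::= r T q]
rarrTqqa => rarrrTqqqa   [T ::= r T q]
rarrrTqqqa => rarrrraqqqa   [T ::= r a]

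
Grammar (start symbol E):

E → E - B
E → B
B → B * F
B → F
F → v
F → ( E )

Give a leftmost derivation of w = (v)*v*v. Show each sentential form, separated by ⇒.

E⇒B⇒B*F⇒B*F*F⇒F*F*F⇒(E)*F*F⇒(B)*F*F⇒(F)*F*F⇒(v)*F*F⇒(v)*v*F⇒(v)*v*v

E ⇒ B   [E → B]
B ⇒ B*F   [B → B * F]
B*F ⇒ B*F*F   [B → B * F]
B*F*F ⇒ F*F*F   [B → F]
F*F*F ⇒ (E)*F*F   [F → ( E )]
(E)*F*F ⇒ (B)*F*F   [E → B]
(B)*F*F ⇒ (F)*F*F   [B → F]
(F)*F*F ⇒ (v)*F*F   [F → v]
(v)*F*F ⇒ (v)*v*F   [F → v]
(v)*v*F ⇒ (v)*v*v   [F → v]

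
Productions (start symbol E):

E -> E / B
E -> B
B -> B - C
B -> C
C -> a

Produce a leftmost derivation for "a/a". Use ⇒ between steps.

E ⇒ E/B   [E -> E / B]
E/B ⇒ B/B   [E -> B]
B/B ⇒ C/B   [B -> C]
C/B ⇒ a/B   [C -> a]
a/B ⇒ a/C   [B -> C]
a/C ⇒ a/a   [C -> a]

E⇒E/B⇒B/B⇒C/B⇒a/B⇒a/C⇒a/a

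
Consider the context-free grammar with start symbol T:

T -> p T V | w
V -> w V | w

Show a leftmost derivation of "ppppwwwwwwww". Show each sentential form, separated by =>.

T => pTV   [T -> p T V]
pTV => ppTVV   [T -> p T V]
ppTVV => pppTVVV   [T -> p T V]
pppTVVV => ppppTVVVV   [T -> p T V]
ppppTVVVV => ppppwVVVV   [T -> w]
ppppwVVVV => ppppwwVVVV   [V -> w V]
ppppwwVVVV => ppppwwwVVVV   [V -> w V]
ppppwwwVVVV => ppppwwwwVVVV   [V -> w V]
ppppwwwwVVVV => ppppwwwwwVVV   [V -> w]
ppppwwwwwVVV => ppppwwwwwwVV   [V -> w]
ppppwwwwwwVV => ppppwwwwwwwV   [V -> w]
ppppwwwwwwwV => ppppwwwwwwww   [V -> w]

T => pTV => ppTVV => pppTVVV => ppppTVVVV => ppppwVVVV => ppppwwVVVV => ppppwwwVVVV => ppppwwwwVVVV => ppppwwwwwVVV => ppppwwwwwwVV => ppppwwwwwwwV => ppppwwwwwwww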